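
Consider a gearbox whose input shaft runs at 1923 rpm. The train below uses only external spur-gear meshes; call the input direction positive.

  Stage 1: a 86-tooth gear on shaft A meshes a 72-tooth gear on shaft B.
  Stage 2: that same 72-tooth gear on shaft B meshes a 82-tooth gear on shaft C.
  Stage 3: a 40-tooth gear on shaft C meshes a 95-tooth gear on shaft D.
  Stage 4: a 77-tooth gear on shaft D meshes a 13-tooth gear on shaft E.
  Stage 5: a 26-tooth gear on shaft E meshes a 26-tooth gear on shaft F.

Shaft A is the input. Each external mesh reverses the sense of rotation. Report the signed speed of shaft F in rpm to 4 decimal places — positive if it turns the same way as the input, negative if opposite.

-5029.7644 rpm (opposite to input, |ω| = 5029.7644 rpm)

Stage 1 [86T→72T]: ω = 1923.0000×86/72 = 2296.9167 rpm, dir flips to −; running = −2296.9167
Stage 2 [72T→82T]: ω = 2296.9167×72/82 = 2016.8049 rpm, dir flips to +; running = +2016.8049
Stage 3 [40T→95T]: ω = 2016.8049×40/95 = 849.1810 rpm, dir flips to −; running = −849.1810
Stage 4 [77T→13T]: ω = 849.1810×77/13 = 5029.7644 rpm, dir flips to +; running = +5029.7644
Stage 5 [26T→26T]: ω = 5029.7644×26/26 = 5029.7644 rpm, dir flips to −; running = −5029.7644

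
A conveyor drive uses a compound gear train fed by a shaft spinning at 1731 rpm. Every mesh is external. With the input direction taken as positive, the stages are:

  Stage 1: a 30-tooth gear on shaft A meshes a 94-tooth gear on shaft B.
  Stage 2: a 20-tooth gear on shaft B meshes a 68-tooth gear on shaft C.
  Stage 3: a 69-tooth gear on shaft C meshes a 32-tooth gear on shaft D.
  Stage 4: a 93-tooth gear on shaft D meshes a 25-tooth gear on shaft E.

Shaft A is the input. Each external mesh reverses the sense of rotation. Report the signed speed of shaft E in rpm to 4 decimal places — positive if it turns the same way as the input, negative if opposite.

Stage 1 [30T→94T]: ω = 1731.0000×30/94 = 552.4468 rpm, dir flips to −; running = −552.4468
Stage 2 [20T→68T]: ω = 552.4468×20/68 = 162.4844 rpm, dir flips to +; running = +162.4844
Stage 3 [69T→32T]: ω = 162.4844×69/32 = 350.3569 rpm, dir flips to −; running = −350.3569
Stage 4 [93T→25T]: ω = 350.3569×93/25 = 1303.3276 rpm, dir flips to +; running = +1303.3276

+1303.3276 rpm (same as input, |ω| = 1303.3276 rpm)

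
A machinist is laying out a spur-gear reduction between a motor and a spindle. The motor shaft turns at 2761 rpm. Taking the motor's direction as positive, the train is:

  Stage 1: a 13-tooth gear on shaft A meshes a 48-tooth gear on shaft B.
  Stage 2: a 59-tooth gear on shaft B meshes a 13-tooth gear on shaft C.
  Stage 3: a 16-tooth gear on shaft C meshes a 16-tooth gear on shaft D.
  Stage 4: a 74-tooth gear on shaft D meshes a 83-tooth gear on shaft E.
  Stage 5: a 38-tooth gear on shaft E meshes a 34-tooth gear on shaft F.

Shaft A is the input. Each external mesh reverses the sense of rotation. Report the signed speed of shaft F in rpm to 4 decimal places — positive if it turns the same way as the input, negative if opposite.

Stage 1 [13T→48T]: ω = 2761.0000×13/48 = 747.7708 rpm, dir flips to −; running = −747.7708
Stage 2 [59T→13T]: ω = 747.7708×59/13 = 3393.7292 rpm, dir flips to +; running = +3393.7292
Stage 3 [16T→16T]: ω = 3393.7292×16/16 = 3393.7292 rpm, dir flips to −; running = −3393.7292
Stage 4 [74T→83T]: ω = 3393.7292×74/83 = 3025.7344 rpm, dir flips to +; running = +3025.7344
Stage 5 [38T→34T]: ω = 3025.7344×38/34 = 3381.7032 rpm, dir flips to −; running = −3381.7032

-3381.7032 rpm (opposite to input, |ω| = 3381.7032 rpm)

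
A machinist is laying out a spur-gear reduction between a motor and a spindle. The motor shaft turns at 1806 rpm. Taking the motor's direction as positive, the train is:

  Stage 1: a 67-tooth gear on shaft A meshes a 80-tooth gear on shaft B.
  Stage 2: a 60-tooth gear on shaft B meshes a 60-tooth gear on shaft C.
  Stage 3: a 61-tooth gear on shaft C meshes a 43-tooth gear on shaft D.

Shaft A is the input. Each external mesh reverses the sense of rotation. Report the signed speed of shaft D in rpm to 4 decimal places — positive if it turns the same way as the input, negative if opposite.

-2145.6750 rpm (opposite to input, |ω| = 2145.6750 rpm)

Stage 1 [67T→80T]: ω = 1806.0000×67/80 = 1512.5250 rpm, dir flips to −; running = −1512.5250
Stage 2 [60T→60T]: ω = 1512.5250×60/60 = 1512.5250 rpm, dir flips to +; running = +1512.5250
Stage 3 [61T→43T]: ω = 1512.5250×61/43 = 2145.6750 rpm, dir flips to −; running = −2145.6750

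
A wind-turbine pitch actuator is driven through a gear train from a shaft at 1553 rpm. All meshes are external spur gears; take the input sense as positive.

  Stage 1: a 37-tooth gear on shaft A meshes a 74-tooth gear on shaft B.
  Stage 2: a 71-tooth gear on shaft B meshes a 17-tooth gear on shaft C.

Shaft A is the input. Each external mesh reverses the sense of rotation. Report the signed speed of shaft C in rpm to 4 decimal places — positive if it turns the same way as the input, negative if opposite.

+3243.0294 rpm (same as input, |ω| = 3243.0294 rpm)

Stage 1 [37T→74T]: ω = 1553.0000×37/74 = 776.5000 rpm, dir flips to −; running = −776.5000
Stage 2 [71T→17T]: ω = 776.5000×71/17 = 3243.0294 rpm, dir flips to +; running = +3243.0294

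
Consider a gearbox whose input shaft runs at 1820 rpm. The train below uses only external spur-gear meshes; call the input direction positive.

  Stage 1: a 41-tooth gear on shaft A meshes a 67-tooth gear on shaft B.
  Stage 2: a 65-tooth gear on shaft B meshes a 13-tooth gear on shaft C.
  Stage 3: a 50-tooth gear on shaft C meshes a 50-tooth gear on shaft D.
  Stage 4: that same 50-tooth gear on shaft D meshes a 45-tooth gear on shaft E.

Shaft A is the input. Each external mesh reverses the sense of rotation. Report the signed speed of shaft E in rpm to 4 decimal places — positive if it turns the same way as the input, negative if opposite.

Stage 1 [41T→67T]: ω = 1820.0000×41/67 = 1113.7313 rpm, dir flips to −; running = −1113.7313
Stage 2 [65T→13T]: ω = 1113.7313×65/13 = 5568.6567 rpm, dir flips to +; running = +5568.6567
Stage 3 [50T→50T]: ω = 5568.6567×50/50 = 5568.6567 rpm, dir flips to −; running = −5568.6567
Stage 4 [50T→45T]: ω = 5568.6567×50/45 = 6187.3964 rpm, dir flips to +; running = +6187.3964

+6187.3964 rpm (same as input, |ω| = 6187.3964 rpm)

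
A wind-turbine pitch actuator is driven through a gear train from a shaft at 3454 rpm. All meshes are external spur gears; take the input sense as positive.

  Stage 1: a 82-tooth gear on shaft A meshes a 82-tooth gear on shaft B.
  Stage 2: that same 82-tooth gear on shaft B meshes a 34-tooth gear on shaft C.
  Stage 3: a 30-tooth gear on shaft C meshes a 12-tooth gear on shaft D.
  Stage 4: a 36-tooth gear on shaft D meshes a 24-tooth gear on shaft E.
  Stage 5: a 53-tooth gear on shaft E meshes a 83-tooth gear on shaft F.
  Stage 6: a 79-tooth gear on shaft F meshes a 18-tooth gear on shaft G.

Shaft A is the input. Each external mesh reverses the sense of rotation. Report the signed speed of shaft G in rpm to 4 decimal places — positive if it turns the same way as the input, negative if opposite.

Stage 1 [82T→82T]: ω = 3454.0000×82/82 = 3454.0000 rpm, dir flips to −; running = −3454.0000
Stage 2 [82T→34T]: ω = 3454.0000×82/34 = 8330.2353 rpm, dir flips to +; running = +8330.2353
Stage 3 [30T→12T]: ω = 8330.2353×30/12 = 20825.5882 rpm, dir flips to −; running = −20825.5882
Stage 4 [36T→24T]: ω = 20825.5882×36/24 = 31238.3824 rpm, dir flips to +; running = +31238.3824
Stage 5 [53T→83T]: ω = 31238.3824×53/83 = 19947.4008 rpm, dir flips to −; running = −19947.4008
Stage 6 [79T→18T]: ω = 19947.4008×79/18 = 87546.9256 rpm, dir flips to +; running = +87546.9256

+87546.9256 rpm (same as input, |ω| = 87546.9256 rpm)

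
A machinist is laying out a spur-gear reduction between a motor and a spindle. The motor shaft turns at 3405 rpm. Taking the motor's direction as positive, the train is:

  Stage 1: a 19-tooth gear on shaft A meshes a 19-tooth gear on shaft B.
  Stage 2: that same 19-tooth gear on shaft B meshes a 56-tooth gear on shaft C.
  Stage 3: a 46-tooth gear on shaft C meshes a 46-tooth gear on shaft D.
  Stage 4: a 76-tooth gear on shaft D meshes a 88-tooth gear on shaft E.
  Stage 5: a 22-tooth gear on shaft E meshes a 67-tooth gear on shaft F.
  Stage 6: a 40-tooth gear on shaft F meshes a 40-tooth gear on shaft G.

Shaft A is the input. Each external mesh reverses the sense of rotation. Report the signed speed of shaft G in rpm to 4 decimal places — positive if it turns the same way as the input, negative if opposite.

Stage 1 [19T→19T]: ω = 3405.0000×19/19 = 3405.0000 rpm, dir flips to −; running = −3405.0000
Stage 2 [19T→56T]: ω = 3405.0000×19/56 = 1155.2679 rpm, dir flips to +; running = +1155.2679
Stage 3 [46T→46T]: ω = 1155.2679×46/46 = 1155.2679 rpm, dir flips to −; running = −1155.2679
Stage 4 [76T→88T]: ω = 1155.2679×76/88 = 997.7313 rpm, dir flips to +; running = +997.7313
Stage 5 [22T→67T]: ω = 997.7313×22/67 = 327.6133 rpm, dir flips to −; running = −327.6133
Stage 6 [40T→40T]: ω = 327.6133×40/40 = 327.6133 rpm, dir flips to +; running = +327.6133

+327.6133 rpm (same as input, |ω| = 327.6133 rpm)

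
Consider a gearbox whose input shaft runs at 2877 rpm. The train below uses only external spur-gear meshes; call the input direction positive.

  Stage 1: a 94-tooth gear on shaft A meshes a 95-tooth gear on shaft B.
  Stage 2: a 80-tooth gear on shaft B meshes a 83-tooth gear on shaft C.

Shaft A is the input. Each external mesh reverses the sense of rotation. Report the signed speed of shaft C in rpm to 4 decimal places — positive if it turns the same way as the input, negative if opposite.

Stage 1 [94T→95T]: ω = 2877.0000×94/95 = 2846.7158 rpm, dir flips to −; running = −2846.7158
Stage 2 [80T→83T]: ω = 2846.7158×80/83 = 2743.8224 rpm, dir flips to +; running = +2743.8224

+2743.8224 rpm (same as input, |ω| = 2743.8224 rpm)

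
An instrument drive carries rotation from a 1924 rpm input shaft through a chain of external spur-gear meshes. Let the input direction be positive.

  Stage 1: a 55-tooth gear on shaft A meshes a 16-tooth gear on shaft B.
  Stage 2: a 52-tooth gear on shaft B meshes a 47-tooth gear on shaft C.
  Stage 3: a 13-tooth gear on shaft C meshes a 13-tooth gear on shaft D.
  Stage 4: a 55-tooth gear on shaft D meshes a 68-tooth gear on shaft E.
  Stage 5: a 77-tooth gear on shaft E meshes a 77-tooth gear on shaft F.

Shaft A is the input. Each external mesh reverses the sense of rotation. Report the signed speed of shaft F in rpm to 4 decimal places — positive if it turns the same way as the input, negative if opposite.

Stage 1 [55T→16T]: ω = 1924.0000×55/16 = 6613.7500 rpm, dir flips to −; running = −6613.7500
Stage 2 [52T→47T]: ω = 6613.7500×52/47 = 7317.3404 rpm, dir flips to +; running = +7317.3404
Stage 3 [13T→13T]: ω = 7317.3404×13/13 = 7317.3404 rpm, dir flips to −; running = −7317.3404
Stage 4 [55T→68T]: ω = 7317.3404×55/68 = 5918.4371 rpm, dir flips to +; running = +5918.4371
Stage 5 [77T→77T]: ω = 5918.4371×77/77 = 5918.4371 rpm, dir flips to −; running = −5918.4371

-5918.4371 rpm (opposite to input, |ω| = 5918.4371 rpm)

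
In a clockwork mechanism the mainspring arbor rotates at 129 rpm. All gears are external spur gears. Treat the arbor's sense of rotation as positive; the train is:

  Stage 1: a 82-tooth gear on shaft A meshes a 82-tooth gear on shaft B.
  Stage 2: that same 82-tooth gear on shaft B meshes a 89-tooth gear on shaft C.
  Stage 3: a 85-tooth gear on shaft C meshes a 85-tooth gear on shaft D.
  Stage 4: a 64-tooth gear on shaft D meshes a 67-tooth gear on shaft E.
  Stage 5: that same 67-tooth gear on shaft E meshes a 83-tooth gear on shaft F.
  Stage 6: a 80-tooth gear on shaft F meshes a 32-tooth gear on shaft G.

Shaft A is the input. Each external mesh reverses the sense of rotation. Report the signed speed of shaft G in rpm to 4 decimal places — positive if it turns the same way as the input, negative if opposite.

+229.1160 rpm (same as input, |ω| = 229.1160 rpm)

Stage 1 [82T→82T]: ω = 129.0000×82/82 = 129.0000 rpm, dir flips to −; running = −129.0000
Stage 2 [82T→89T]: ω = 129.0000×82/89 = 118.8539 rpm, dir flips to +; running = +118.8539
Stage 3 [85T→85T]: ω = 118.8539×85/85 = 118.8539 rpm, dir flips to −; running = −118.8539
Stage 4 [64T→67T]: ω = 118.8539×64/67 = 113.5321 rpm, dir flips to +; running = +113.5321
Stage 5 [67T→83T]: ω = 113.5321×67/83 = 91.6464 rpm, dir flips to −; running = −91.6464
Stage 6 [80T→32T]: ω = 91.6464×80/32 = 229.1160 rpm, dir flips to +; running = +229.1160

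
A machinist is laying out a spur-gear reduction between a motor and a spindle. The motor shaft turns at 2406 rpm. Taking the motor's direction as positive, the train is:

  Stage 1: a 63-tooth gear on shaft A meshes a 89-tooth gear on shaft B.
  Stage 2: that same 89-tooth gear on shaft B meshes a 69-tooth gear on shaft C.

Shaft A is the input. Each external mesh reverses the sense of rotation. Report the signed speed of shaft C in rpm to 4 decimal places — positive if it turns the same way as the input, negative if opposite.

+2196.7826 rpm (same as input, |ω| = 2196.7826 rpm)

Stage 1 [63T→89T]: ω = 2406.0000×63/89 = 1703.1236 rpm, dir flips to −; running = −1703.1236
Stage 2 [89T→69T]: ω = 1703.1236×89/69 = 2196.7826 rpm, dir flips to +; running = +2196.7826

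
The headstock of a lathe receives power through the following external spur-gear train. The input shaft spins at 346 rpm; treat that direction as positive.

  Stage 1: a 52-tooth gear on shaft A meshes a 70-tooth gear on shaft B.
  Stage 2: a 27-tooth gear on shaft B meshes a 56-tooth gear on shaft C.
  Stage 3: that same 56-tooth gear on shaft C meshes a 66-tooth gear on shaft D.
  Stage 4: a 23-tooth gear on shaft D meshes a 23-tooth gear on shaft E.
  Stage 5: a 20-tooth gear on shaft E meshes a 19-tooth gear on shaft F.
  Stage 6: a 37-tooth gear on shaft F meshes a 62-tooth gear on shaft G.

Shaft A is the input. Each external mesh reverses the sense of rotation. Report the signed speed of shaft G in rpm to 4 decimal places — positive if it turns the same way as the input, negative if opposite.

+66.0523 rpm (same as input, |ω| = 66.0523 rpm)

Stage 1 [52T→70T]: ω = 346.0000×52/70 = 257.0286 rpm, dir flips to −; running = −257.0286
Stage 2 [27T→56T]: ω = 257.0286×27/56 = 123.9245 rpm, dir flips to +; running = +123.9245
Stage 3 [56T→66T]: ω = 123.9245×56/66 = 105.1481 rpm, dir flips to −; running = −105.1481
Stage 4 [23T→23T]: ω = 105.1481×23/23 = 105.1481 rpm, dir flips to +; running = +105.1481
Stage 5 [20T→19T]: ω = 105.1481×20/19 = 110.6822 rpm, dir flips to −; running = −110.6822
Stage 6 [37T→62T]: ω = 110.6822×37/62 = 66.0523 rpm, dir flips to +; running = +66.0523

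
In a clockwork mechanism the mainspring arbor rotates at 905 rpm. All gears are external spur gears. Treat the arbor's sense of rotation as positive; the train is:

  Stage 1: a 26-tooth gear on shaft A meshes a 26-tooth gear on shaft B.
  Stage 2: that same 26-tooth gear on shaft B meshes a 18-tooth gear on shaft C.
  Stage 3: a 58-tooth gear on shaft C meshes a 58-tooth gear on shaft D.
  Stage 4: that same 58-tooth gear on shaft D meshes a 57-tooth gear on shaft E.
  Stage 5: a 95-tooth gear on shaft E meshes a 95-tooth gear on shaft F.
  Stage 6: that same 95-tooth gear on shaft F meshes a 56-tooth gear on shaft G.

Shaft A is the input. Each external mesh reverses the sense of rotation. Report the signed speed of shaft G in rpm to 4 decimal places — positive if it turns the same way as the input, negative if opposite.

+2256.5146 rpm (same as input, |ω| = 2256.5146 rpm)

Stage 1 [26T→26T]: ω = 905.0000×26/26 = 905.0000 rpm, dir flips to −; running = −905.0000
Stage 2 [26T→18T]: ω = 905.0000×26/18 = 1307.2222 rpm, dir flips to +; running = +1307.2222
Stage 3 [58T→58T]: ω = 1307.2222×58/58 = 1307.2222 rpm, dir flips to −; running = −1307.2222
Stage 4 [58T→57T]: ω = 1307.2222×58/57 = 1330.1559 rpm, dir flips to +; running = +1330.1559
Stage 5 [95T→95T]: ω = 1330.1559×95/95 = 1330.1559 rpm, dir flips to −; running = −1330.1559
Stage 6 [95T→56T]: ω = 1330.1559×95/56 = 2256.5146 rpm, dir flips to +; running = +2256.5146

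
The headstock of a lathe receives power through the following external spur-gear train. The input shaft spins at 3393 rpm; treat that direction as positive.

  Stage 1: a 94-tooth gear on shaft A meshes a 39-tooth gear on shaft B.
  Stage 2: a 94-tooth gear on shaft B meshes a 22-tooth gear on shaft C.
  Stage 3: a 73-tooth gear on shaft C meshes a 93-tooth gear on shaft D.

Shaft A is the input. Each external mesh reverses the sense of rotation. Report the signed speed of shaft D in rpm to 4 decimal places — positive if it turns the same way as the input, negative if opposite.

-27427.8768 rpm (opposite to input, |ω| = 27427.8768 rpm)

Stage 1 [94T→39T]: ω = 3393.0000×94/39 = 8178.0000 rpm, dir flips to −; running = −8178.0000
Stage 2 [94T→22T]: ω = 8178.0000×94/22 = 34942.3636 rpm, dir flips to +; running = +34942.3636
Stage 3 [73T→93T]: ω = 34942.3636×73/93 = 27427.8768 rpm, dir flips to −; running = −27427.8768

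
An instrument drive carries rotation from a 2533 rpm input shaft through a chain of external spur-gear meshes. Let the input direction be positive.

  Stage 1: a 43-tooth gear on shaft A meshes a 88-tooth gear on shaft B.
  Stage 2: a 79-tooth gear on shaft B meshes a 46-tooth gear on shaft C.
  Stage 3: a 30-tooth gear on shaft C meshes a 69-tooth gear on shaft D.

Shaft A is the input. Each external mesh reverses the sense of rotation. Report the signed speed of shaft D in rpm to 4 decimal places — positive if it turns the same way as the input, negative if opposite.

Stage 1 [43T→88T]: ω = 2533.0000×43/88 = 1237.7159 rpm, dir flips to −; running = −1237.7159
Stage 2 [79T→46T]: ω = 1237.7159×79/46 = 2125.6425 rpm, dir flips to +; running = +2125.6425
Stage 3 [30T→69T]: ω = 2125.6425×30/69 = 924.1924 rpm, dir flips to −; running = −924.1924

-924.1924 rpm (opposite to input, |ω| = 924.1924 rpm)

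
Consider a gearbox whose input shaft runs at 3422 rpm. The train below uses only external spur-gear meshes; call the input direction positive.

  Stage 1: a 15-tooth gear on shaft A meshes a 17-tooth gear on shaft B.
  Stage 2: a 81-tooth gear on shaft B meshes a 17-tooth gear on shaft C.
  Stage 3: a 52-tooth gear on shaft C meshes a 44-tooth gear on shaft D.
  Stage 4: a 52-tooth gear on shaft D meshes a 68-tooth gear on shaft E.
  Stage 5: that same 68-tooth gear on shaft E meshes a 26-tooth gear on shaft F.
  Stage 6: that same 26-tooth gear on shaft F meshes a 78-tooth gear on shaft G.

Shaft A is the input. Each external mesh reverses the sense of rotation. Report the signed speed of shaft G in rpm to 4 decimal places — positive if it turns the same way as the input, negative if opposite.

Stage 1 [15T→17T]: ω = 3422.0000×15/17 = 3019.4118 rpm, dir flips to −; running = −3019.4118
Stage 2 [81T→17T]: ω = 3019.4118×81/17 = 14386.6090 rpm, dir flips to +; running = +14386.6090
Stage 3 [52T→44T]: ω = 14386.6090×52/44 = 17002.3561 rpm, dir flips to −; running = −17002.3561
Stage 4 [52T→68T]: ω = 17002.3561×52/68 = 13001.8017 rpm, dir flips to +; running = +13001.8017
Stage 5 [68T→26T]: ω = 13001.8017×68/26 = 34004.7122 rpm, dir flips to −; running = −34004.7122
Stage 6 [26T→78T]: ω = 34004.7122×26/78 = 11334.9041 rpm, dir flips to +; running = +11334.9041

+11334.9041 rpm (same as input, |ω| = 11334.9041 rpm)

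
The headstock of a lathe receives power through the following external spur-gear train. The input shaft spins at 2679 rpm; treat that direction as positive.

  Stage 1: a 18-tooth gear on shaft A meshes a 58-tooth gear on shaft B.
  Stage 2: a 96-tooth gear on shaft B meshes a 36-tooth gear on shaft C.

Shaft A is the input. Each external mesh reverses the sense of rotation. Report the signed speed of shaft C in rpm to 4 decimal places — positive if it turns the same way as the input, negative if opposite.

Stage 1 [18T→58T]: ω = 2679.0000×18/58 = 831.4138 rpm, dir flips to −; running = −831.4138
Stage 2 [96T→36T]: ω = 831.4138×96/36 = 2217.1034 rpm, dir flips to +; running = +2217.1034

+2217.1034 rpm (same as input, |ω| = 2217.1034 rpm)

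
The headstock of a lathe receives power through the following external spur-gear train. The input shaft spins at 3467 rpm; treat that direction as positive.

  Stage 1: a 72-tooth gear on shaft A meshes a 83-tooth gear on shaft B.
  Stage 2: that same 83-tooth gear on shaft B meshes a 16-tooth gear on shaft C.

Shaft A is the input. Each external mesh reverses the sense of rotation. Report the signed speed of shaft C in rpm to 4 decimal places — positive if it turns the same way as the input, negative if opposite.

Stage 1 [72T→83T]: ω = 3467.0000×72/83 = 3007.5181 rpm, dir flips to −; running = −3007.5181
Stage 2 [83T→16T]: ω = 3007.5181×83/16 = 15601.5000 rpm, dir flips to +; running = +15601.5000

+15601.5000 rpm (same as input, |ω| = 15601.5000 rpm)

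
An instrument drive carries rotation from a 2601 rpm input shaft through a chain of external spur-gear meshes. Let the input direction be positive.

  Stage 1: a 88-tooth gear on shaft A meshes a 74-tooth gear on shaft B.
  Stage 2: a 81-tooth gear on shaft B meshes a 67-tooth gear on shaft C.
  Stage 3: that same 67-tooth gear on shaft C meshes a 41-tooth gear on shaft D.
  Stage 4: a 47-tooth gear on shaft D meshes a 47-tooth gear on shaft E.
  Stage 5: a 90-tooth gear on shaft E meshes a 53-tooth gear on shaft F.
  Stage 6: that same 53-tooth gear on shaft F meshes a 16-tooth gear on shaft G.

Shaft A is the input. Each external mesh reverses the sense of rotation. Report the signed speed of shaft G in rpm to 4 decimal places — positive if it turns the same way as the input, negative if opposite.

+34372.8065 rpm (same as input, |ω| = 34372.8065 rpm)

Stage 1 [88T→74T]: ω = 2601.0000×88/74 = 3093.0811 rpm, dir flips to −; running = −3093.0811
Stage 2 [81T→67T]: ω = 3093.0811×81/67 = 3739.3965 rpm, dir flips to +; running = +3739.3965
Stage 3 [67T→41T]: ω = 3739.3965×67/41 = 6110.7212 rpm, dir flips to −; running = −6110.7212
Stage 4 [47T→47T]: ω = 6110.7212×47/47 = 6110.7212 rpm, dir flips to +; running = +6110.7212
Stage 5 [90T→53T]: ω = 6110.7212×90/53 = 10376.6963 rpm, dir flips to −; running = −10376.6963
Stage 6 [53T→16T]: ω = 10376.6963×53/16 = 34372.8065 rpm, dir flips to +; running = +34372.8065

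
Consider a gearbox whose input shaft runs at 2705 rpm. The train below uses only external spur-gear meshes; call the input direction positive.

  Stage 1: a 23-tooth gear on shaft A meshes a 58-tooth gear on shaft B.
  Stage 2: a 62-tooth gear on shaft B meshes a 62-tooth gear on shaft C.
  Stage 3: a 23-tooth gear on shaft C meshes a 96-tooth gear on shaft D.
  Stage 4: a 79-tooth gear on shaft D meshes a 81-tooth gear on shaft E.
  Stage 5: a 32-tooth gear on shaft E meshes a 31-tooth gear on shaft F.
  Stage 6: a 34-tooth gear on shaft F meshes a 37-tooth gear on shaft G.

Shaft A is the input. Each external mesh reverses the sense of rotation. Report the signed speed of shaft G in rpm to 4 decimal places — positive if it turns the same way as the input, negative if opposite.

Stage 1 [23T→58T]: ω = 2705.0000×23/58 = 1072.6724 rpm, dir flips to −; running = −1072.6724
Stage 2 [62T→62T]: ω = 1072.6724×62/62 = 1072.6724 rpm, dir flips to +; running = +1072.6724
Stage 3 [23T→96T]: ω = 1072.6724×23/96 = 256.9944 rpm, dir flips to −; running = −256.9944
Stage 4 [79T→81T]: ω = 256.9944×79/81 = 250.6489 rpm, dir flips to +; running = +250.6489
Stage 5 [32T→31T]: ω = 250.6489×32/31 = 258.7343 rpm, dir flips to −; running = −258.7343
Stage 6 [34T→37T]: ω = 258.7343×34/37 = 237.7559 rpm, dir flips to +; running = +237.7559

+237.7559 rpm (same as input, |ω| = 237.7559 rpm)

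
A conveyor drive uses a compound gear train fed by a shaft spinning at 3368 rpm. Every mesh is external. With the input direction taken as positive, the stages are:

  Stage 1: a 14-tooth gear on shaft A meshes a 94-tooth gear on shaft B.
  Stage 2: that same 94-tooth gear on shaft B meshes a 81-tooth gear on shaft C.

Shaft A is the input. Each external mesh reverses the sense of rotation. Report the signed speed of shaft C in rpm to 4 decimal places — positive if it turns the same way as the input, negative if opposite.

+582.1235 rpm (same as input, |ω| = 582.1235 rpm)

Stage 1 [14T→94T]: ω = 3368.0000×14/94 = 501.6170 rpm, dir flips to −; running = −501.6170
Stage 2 [94T→81T]: ω = 501.6170×94/81 = 582.1235 rpm, dir flips to +; running = +582.1235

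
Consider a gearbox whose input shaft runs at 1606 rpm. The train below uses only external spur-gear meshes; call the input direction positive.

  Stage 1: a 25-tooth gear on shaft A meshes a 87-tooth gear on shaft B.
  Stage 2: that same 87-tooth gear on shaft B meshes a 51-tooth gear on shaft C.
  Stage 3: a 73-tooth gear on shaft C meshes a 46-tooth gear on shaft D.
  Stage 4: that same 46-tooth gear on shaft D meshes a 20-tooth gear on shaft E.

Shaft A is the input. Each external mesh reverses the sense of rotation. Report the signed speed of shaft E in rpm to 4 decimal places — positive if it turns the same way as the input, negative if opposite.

Stage 1 [25T→87T]: ω = 1606.0000×25/87 = 461.4943 rpm, dir flips to −; running = −461.4943
Stage 2 [87T→51T]: ω = 461.4943×87/51 = 787.2549 rpm, dir flips to +; running = +787.2549
Stage 3 [73T→46T]: ω = 787.2549×73/46 = 1249.3393 rpm, dir flips to −; running = −1249.3393
Stage 4 [46T→20T]: ω = 1249.3393×46/20 = 2873.4804 rpm, dir flips to +; running = +2873.4804

+2873.4804 rpm (same as input, |ω| = 2873.4804 rpm)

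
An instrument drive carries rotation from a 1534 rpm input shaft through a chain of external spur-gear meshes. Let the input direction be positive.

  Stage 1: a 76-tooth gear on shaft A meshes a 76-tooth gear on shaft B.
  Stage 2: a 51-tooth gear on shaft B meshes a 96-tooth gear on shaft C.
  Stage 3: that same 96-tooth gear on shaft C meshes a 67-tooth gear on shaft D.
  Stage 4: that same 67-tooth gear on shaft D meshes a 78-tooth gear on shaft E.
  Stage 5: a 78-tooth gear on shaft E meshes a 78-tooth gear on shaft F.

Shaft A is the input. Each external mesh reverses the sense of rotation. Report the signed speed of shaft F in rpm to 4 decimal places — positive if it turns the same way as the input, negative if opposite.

Stage 1 [76T→76T]: ω = 1534.0000×76/76 = 1534.0000 rpm, dir flips to −; running = −1534.0000
Stage 2 [51T→96T]: ω = 1534.0000×51/96 = 814.9375 rpm, dir flips to +; running = +814.9375
Stage 3 [96T→67T]: ω = 814.9375×96/67 = 1167.6716 rpm, dir flips to −; running = −1167.6716
Stage 4 [67T→78T]: ω = 1167.6716×67/78 = 1003.0000 rpm, dir flips to +; running = +1003.0000
Stage 5 [78T→78T]: ω = 1003.0000×78/78 = 1003.0000 rpm, dir flips to −; running = −1003.0000

-1003.0000 rpm (opposite to input, |ω| = 1003.0000 rpm)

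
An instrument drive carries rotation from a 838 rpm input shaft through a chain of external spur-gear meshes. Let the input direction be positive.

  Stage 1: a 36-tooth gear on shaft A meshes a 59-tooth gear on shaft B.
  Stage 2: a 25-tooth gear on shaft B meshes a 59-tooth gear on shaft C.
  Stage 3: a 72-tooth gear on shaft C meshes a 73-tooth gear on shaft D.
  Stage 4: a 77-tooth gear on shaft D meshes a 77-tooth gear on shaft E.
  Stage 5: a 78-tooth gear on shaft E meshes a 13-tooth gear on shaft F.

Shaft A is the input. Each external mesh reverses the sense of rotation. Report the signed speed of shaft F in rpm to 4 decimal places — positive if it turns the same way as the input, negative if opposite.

Stage 1 [36T→59T]: ω = 838.0000×36/59 = 511.3220 rpm, dir flips to −; running = −511.3220
Stage 2 [25T→59T]: ω = 511.3220×25/59 = 216.6619 rpm, dir flips to +; running = +216.6619
Stage 3 [72T→73T]: ω = 216.6619×72/73 = 213.6939 rpm, dir flips to −; running = −213.6939
Stage 4 [77T→77T]: ω = 213.6939×77/77 = 213.6939 rpm, dir flips to +; running = +213.6939
Stage 5 [78T→13T]: ω = 213.6939×78/13 = 1282.1634 rpm, dir flips to −; running = −1282.1634

-1282.1634 rpm (opposite to input, |ω| = 1282.1634 rpm)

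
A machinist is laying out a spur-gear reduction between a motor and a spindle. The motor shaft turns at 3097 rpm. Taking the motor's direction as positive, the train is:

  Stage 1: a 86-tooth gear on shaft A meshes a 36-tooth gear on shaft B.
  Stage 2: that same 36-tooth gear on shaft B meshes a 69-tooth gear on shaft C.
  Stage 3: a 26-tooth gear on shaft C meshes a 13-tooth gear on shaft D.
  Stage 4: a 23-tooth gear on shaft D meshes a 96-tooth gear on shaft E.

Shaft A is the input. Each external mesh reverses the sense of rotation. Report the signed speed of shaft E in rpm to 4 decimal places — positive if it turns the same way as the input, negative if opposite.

+1849.5972 rpm (same as input, |ω| = 1849.5972 rpm)

Stage 1 [86T→36T]: ω = 3097.0000×86/36 = 7398.3889 rpm, dir flips to −; running = −7398.3889
Stage 2 [36T→69T]: ω = 7398.3889×36/69 = 3860.0290 rpm, dir flips to +; running = +3860.0290
Stage 3 [26T→13T]: ω = 3860.0290×26/13 = 7720.0580 rpm, dir flips to −; running = −7720.0580
Stage 4 [23T→96T]: ω = 7720.0580×23/96 = 1849.5972 rpm, dir flips to +; running = +1849.5972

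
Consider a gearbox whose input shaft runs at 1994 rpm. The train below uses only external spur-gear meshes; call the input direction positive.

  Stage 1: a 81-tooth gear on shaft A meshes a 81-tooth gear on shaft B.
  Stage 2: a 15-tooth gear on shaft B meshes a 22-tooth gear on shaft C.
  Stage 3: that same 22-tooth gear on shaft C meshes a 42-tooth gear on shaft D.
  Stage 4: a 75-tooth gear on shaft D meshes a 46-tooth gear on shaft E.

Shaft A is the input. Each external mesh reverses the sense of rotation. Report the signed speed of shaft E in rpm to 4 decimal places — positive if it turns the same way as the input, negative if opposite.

Stage 1 [81T→81T]: ω = 1994.0000×81/81 = 1994.0000 rpm, dir flips to −; running = −1994.0000
Stage 2 [15T→22T]: ω = 1994.0000×15/22 = 1359.5455 rpm, dir flips to +; running = +1359.5455
Stage 3 [22T→42T]: ω = 1359.5455×22/42 = 712.1429 rpm, dir flips to −; running = −712.1429
Stage 4 [75T→46T]: ω = 712.1429×75/46 = 1161.1025 rpm, dir flips to +; running = +1161.1025

+1161.1025 rpm (same as input, |ω| = 1161.1025 rpm)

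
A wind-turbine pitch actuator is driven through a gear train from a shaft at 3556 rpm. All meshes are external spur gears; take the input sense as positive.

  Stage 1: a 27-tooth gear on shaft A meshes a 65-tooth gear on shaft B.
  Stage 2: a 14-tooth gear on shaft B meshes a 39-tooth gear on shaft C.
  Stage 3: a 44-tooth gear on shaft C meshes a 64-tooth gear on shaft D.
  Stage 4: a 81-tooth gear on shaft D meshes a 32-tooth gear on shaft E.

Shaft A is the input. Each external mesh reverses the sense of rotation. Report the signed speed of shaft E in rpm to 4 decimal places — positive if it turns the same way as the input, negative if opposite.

+922.7485 rpm (same as input, |ω| = 922.7485 rpm)

Stage 1 [27T→65T]: ω = 3556.0000×27/65 = 1477.1077 rpm, dir flips to −; running = −1477.1077
Stage 2 [14T→39T]: ω = 1477.1077×14/39 = 530.2438 rpm, dir flips to +; running = +530.2438
Stage 3 [44T→64T]: ω = 530.2438×44/64 = 364.5426 rpm, dir flips to −; running = −364.5426
Stage 4 [81T→32T]: ω = 364.5426×81/32 = 922.7485 rpm, dir flips to +; running = +922.7485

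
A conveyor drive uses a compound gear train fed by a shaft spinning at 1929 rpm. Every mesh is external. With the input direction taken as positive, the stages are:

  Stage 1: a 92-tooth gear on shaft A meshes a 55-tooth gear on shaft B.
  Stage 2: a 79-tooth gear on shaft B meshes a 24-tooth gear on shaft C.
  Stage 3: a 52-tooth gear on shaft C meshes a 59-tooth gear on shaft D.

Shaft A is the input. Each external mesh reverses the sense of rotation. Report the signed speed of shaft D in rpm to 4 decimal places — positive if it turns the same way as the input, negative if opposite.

Stage 1 [92T→55T]: ω = 1929.0000×92/55 = 3226.6909 rpm, dir flips to −; running = −3226.6909
Stage 2 [79T→24T]: ω = 3226.6909×79/24 = 10621.1909 rpm, dir flips to +; running = +10621.1909
Stage 3 [52T→59T]: ω = 10621.1909×52/59 = 9361.0496 rpm, dir flips to −; running = −9361.0496

-9361.0496 rpm (opposite to input, |ω| = 9361.0496 rpm)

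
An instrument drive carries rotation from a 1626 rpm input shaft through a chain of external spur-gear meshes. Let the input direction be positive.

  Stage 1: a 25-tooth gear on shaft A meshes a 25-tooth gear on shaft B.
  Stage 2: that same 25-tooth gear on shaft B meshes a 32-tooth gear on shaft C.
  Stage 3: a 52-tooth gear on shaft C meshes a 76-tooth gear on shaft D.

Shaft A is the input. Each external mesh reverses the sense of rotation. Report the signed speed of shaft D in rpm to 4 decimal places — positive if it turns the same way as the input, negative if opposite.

-869.1612 rpm (opposite to input, |ω| = 869.1612 rpm)

Stage 1 [25T→25T]: ω = 1626.0000×25/25 = 1626.0000 rpm, dir flips to −; running = −1626.0000
Stage 2 [25T→32T]: ω = 1626.0000×25/32 = 1270.3125 rpm, dir flips to +; running = +1270.3125
Stage 3 [52T→76T]: ω = 1270.3125×52/76 = 869.1612 rpm, dir flips to −; running = −869.1612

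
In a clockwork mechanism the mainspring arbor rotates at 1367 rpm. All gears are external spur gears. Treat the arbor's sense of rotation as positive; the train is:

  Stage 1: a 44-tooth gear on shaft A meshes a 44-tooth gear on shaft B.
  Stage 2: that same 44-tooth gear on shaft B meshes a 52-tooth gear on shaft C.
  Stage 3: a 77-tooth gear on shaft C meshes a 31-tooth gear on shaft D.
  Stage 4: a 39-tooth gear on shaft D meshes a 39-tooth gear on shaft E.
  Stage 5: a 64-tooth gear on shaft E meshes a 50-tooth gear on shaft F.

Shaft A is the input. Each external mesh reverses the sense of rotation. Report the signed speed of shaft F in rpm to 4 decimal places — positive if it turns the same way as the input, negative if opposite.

Stage 1 [44T→44T]: ω = 1367.0000×44/44 = 1367.0000 rpm, dir flips to −; running = −1367.0000
Stage 2 [44T→52T]: ω = 1367.0000×44/52 = 1156.6923 rpm, dir flips to +; running = +1156.6923
Stage 3 [77T→31T]: ω = 1156.6923×77/31 = 2873.0744 rpm, dir flips to −; running = −2873.0744
Stage 4 [39T→39T]: ω = 2873.0744×39/39 = 2873.0744 rpm, dir flips to +; running = +2873.0744
Stage 5 [64T→50T]: ω = 2873.0744×64/50 = 3677.5353 rpm, dir flips to −; running = −3677.5353

-3677.5353 rpm (opposite to input, |ω| = 3677.5353 rpm)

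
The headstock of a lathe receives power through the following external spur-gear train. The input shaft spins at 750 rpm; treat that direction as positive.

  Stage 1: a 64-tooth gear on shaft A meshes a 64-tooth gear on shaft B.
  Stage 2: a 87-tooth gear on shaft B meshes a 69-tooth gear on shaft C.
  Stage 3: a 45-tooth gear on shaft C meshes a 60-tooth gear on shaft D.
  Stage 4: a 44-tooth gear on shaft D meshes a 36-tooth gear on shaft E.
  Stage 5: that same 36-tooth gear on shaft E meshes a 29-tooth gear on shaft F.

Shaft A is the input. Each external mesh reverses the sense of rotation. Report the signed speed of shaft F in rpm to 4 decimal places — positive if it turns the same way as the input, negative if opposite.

-1076.0870 rpm (opposite to input, |ω| = 1076.0870 rpm)

Stage 1 [64T→64T]: ω = 750.0000×64/64 = 750.0000 rpm, dir flips to −; running = −750.0000
Stage 2 [87T→69T]: ω = 750.0000×87/69 = 945.6522 rpm, dir flips to +; running = +945.6522
Stage 3 [45T→60T]: ω = 945.6522×45/60 = 709.2391 rpm, dir flips to −; running = −709.2391
Stage 4 [44T→36T]: ω = 709.2391×44/36 = 866.8478 rpm, dir flips to +; running = +866.8478
Stage 5 [36T→29T]: ω = 866.8478×36/29 = 1076.0870 rpm, dir flips to −; running = −1076.0870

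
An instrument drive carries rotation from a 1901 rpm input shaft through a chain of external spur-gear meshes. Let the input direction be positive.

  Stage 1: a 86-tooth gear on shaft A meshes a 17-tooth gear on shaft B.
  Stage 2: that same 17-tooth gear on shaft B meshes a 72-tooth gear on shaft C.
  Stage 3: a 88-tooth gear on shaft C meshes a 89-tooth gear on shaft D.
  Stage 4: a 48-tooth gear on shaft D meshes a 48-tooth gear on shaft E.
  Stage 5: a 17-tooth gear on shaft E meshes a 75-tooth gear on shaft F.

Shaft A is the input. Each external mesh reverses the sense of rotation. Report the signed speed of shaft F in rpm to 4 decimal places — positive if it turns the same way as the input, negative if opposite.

Stage 1 [86T→17T]: ω = 1901.0000×86/17 = 9616.8235 rpm, dir flips to −; running = −9616.8235
Stage 2 [17T→72T]: ω = 9616.8235×17/72 = 2270.6389 rpm, dir flips to +; running = +2270.6389
Stage 3 [88T→89T]: ω = 2270.6389×88/89 = 2245.1261 rpm, dir flips to −; running = −2245.1261
Stage 4 [48T→48T]: ω = 2245.1261×48/48 = 2245.1261 rpm, dir flips to +; running = +2245.1261
Stage 5 [17T→75T]: ω = 2245.1261×17/75 = 508.8952 rpm, dir flips to −; running = −508.8952

-508.8952 rpm (opposite to input, |ω| = 508.8952 rpm)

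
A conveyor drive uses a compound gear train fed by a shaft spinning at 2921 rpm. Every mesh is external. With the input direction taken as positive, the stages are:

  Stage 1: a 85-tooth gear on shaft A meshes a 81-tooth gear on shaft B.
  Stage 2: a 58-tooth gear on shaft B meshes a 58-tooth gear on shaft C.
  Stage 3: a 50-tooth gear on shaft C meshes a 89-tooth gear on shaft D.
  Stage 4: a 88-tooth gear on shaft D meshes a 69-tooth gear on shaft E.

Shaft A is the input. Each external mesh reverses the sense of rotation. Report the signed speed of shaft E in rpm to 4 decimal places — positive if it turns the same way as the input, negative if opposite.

Stage 1 [85T→81T]: ω = 2921.0000×85/81 = 3065.2469 rpm, dir flips to −; running = −3065.2469
Stage 2 [58T→58T]: ω = 3065.2469×58/58 = 3065.2469 rpm, dir flips to +; running = +3065.2469
Stage 3 [50T→89T]: ω = 3065.2469×50/89 = 1722.0488 rpm, dir flips to −; running = −1722.0488
Stage 4 [88T→69T]: ω = 1722.0488×88/69 = 2196.2362 rpm, dir flips to +; running = +2196.2362

+2196.2362 rpm (same as input, |ω| = 2196.2362 rpm)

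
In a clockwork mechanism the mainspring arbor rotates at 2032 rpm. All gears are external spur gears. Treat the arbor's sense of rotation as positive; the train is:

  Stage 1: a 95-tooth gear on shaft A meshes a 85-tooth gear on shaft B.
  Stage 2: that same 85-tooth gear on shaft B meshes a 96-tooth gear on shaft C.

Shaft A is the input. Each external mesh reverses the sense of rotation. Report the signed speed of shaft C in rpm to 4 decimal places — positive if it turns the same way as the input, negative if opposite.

+2010.8333 rpm (same as input, |ω| = 2010.8333 rpm)

Stage 1 [95T→85T]: ω = 2032.0000×95/85 = 2271.0588 rpm, dir flips to −; running = −2271.0588
Stage 2 [85T→96T]: ω = 2271.0588×85/96 = 2010.8333 rpm, dir flips to +; running = +2010.8333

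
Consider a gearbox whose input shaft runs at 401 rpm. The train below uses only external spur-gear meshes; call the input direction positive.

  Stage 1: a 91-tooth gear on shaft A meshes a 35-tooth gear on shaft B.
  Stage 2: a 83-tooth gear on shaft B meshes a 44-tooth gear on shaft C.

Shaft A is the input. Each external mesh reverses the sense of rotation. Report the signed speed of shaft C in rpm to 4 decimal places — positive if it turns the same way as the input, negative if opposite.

+1966.7227 rpm (same as input, |ω| = 1966.7227 rpm)

Stage 1 [91T→35T]: ω = 401.0000×91/35 = 1042.6000 rpm, dir flips to −; running = −1042.6000
Stage 2 [83T→44T]: ω = 1042.6000×83/44 = 1966.7227 rpm, dir flips to +; running = +1966.7227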